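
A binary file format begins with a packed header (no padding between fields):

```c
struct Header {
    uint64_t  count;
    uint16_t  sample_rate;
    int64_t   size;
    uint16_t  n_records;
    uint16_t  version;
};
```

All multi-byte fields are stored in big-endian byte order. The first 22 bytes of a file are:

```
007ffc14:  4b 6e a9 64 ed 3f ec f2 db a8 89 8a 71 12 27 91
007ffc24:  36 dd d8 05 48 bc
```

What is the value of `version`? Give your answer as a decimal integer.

18620

`version` follows `count` (8 B), `sample_rate` (2 B), `size` (8 B), `n_records` (2 B), so it starts at offset 8 + 2 + 8 + 2 = 20 and occupies 2 bytes.
Bytes at offsets 20..21: 48 BC.
Big-endian: lowest address holds the most-significant byte.
The bytes are already most-significant first: 0x48BC.
0x48BC = 18620.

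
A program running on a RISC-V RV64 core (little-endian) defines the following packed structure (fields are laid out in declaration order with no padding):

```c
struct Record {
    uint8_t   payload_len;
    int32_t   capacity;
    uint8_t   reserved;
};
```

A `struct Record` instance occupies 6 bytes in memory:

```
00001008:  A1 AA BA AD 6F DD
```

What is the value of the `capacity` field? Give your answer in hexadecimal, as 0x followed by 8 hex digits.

`capacity` follows `payload_len` (1 byte), so it starts at byte offset 1 and occupies 4 bytes.
Bytes at offsets 1..4: AA BA AD 6F.
Little-endian stores the least-significant byte at the lowest address.
Reassemble most-significant byte first: 6F AD BA AA → 0x6FADBAAA.

0x6FADBAAA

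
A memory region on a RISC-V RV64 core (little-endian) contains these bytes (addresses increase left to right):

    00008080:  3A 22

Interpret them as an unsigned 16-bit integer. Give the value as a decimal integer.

8762

In little-endian order the low byte comes first in memory.
Reassemble most-significant byte first: 22 3A → 0x223A.
0x223A = 8762.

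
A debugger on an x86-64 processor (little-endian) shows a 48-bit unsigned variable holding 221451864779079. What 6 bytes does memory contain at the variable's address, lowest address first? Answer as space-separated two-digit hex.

221451864779079 in hexadecimal, padded to 48 bits, is 0xC968C7BC2947.
Split into bytes (most-significant first): C9 68 C7 BC 29 47.
Little-endian: lowest address holds the least-significant byte.
So at ascending addresses the bytes are 47 29 BC C7 68 C9.

47 29 BC C7 68 C9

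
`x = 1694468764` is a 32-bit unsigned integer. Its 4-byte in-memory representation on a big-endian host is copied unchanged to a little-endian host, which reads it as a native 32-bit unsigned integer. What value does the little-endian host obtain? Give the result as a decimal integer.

2626355044

1694468764 in 32-bit hexadecimal is 0x64FF8A9C.
Stored big-endian, the bytes at ascending addresses are 64 FF 8A 9C.
Read back as little-endian, the first byte is least significant, giving 0x9C8AFF64.
0x9C8AFF64 = 2626355044.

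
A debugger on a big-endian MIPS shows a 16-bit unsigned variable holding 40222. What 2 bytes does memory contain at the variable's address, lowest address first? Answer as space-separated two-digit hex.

9D 1E

40222 in hexadecimal, padded to 16 bits, is 0x9D1E.
Split into bytes (most-significant first): 9D 1E.
Big-endian: lowest address holds the most-significant byte.
So the memory order matches the most-significant-first order: 9D 1E.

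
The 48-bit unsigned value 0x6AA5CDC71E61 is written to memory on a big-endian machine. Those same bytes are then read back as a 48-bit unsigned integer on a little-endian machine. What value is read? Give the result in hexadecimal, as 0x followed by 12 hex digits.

Stored big-endian, the bytes at ascending addresses are 6A A5 CD C7 1E 61.
Read back as little-endian, the first byte is least significant, giving 0x611EC7CDA56A.

0x611EC7CDA56A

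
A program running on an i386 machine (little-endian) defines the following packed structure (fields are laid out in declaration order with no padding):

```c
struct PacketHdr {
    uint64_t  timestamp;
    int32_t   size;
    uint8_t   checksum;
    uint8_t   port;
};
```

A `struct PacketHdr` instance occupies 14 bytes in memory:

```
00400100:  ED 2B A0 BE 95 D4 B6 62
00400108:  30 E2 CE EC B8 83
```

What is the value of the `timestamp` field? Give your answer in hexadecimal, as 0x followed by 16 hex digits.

0x62B6D495BEA02BED

`timestamp` is the first field, at byte offset 0, occupying 8 bytes.
Bytes at offsets 0..7: ED 2B A0 BE 95 D4 B6 62.
Little-endian stores the least-significant byte at the lowest address.
Reassemble most-significant byte first: 62 B6 D4 95 BE A0 2B ED → 0x62B6D495BEA02BED.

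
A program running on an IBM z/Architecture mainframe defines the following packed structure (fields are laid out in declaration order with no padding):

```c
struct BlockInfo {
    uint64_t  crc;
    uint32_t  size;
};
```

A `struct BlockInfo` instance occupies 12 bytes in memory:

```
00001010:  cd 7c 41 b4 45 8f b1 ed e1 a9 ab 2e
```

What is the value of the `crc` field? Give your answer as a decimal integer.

`crc` is the first field, at byte offset 0, occupying 8 bytes.
Bytes at offsets 0..7: CD 7C 41 B4 45 8F B1 ED.
Big-endian: lowest address holds the most-significant byte.
The bytes are already most-significant first: 0xCD7C41B4458FB1ED.
0xCD7C41B4458FB1ED = 14806781917404312045.

14806781917404312045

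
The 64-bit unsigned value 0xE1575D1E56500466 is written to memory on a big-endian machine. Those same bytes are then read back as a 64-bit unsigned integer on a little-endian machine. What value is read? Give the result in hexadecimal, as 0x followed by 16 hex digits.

Stored big-endian, the bytes at ascending addresses are E1 57 5D 1E 56 50 04 66.
Read back as little-endian, the first byte is least significant, giving 0x660450561E5D57E1.

0x660450561E5D57E1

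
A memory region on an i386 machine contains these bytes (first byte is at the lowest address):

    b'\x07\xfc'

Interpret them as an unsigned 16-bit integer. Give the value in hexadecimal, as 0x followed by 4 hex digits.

Little-endian stores the least-significant byte at the lowest address.
Reassemble most-significant byte first: FC 07 → 0xFC07.

0xFC07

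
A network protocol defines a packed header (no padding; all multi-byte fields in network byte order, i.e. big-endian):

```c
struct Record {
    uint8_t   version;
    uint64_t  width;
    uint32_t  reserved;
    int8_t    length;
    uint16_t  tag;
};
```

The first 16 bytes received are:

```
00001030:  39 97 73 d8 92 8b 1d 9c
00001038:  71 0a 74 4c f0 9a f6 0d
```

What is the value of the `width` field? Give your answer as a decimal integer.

10913304445959642225

`width` follows `version` (1 byte), so it starts at byte offset 1 and occupies 8 bytes.
Bytes at offsets 1..8: 97 73 D8 92 8B 1D 9C 71.
Big-endian stores the most-significant byte at the lowest address.
The bytes are already most-significant first: 0x9773D8928B1D9C71.
0x9773D8928B1D9C71 = 10913304445959642225.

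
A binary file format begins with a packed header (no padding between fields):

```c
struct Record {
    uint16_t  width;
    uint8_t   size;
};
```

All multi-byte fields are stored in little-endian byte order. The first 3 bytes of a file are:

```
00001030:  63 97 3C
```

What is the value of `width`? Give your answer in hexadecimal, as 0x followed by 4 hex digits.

0x9763

`width` is the first field, at byte offset 0, occupying 2 bytes.
Bytes at offsets 0..1: 63 97.
In little-endian order the low byte comes first in memory.
Reassemble most-significant byte first: 97 63 → 0x9763.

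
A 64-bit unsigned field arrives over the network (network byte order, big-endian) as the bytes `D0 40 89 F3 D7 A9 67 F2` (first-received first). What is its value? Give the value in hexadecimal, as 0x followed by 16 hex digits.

In big-endian order the high byte comes first in memory.
The bytes are already most-significant first: 0xD04089F3D7A967F2.

0xD04089F3D7A967F2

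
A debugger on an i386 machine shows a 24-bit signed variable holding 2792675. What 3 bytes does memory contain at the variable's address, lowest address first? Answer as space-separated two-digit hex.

2792675 in hexadecimal, padded to 24 bits, is 0x2A9CE3.
Split into bytes (most-significant first): 2A 9C E3.
Little-endian stores the least-significant byte at the lowest address.
So at ascending addresses the bytes are E3 9C 2A.

E3 9C 2A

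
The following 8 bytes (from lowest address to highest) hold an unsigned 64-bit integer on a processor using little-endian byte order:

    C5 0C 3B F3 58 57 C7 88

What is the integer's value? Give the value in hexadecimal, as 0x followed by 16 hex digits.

Little-endian stores the least-significant byte at the lowest address.
Reassemble most-significant byte first: 88 C7 57 58 F3 3B 0C C5 → 0x88C75758F33B0CC5.

0x88C75758F33B0CC5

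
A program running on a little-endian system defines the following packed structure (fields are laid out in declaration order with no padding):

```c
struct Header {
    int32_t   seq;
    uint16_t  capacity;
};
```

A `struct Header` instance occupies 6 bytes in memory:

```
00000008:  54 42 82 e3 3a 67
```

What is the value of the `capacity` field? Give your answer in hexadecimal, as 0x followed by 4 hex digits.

`capacity` follows `seq` (4 bytes), so it starts at byte offset 4 and occupies 2 bytes.
Bytes at offsets 4..5: 3A 67.
Little-endian: lowest address holds the least-significant byte.
Reassemble most-significant byte first: 67 3A → 0x673A.

0x673A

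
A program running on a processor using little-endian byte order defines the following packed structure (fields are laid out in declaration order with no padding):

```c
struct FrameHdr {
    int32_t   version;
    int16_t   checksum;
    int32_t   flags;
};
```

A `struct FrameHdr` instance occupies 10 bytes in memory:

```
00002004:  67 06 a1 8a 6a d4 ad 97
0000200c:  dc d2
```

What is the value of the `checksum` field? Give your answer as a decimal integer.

`checksum` follows `version` (4 bytes), so it starts at byte offset 4 and occupies 2 bytes.
Bytes at offsets 4..5: 6A D4.
Little-endian: lowest address holds the least-significant byte.
Reassemble most-significant byte first: D4 6A → 0xD46A.
Top bit is set, so as a signed 16-bit value this is 0xD46A − 2^16 = -11158.

-11158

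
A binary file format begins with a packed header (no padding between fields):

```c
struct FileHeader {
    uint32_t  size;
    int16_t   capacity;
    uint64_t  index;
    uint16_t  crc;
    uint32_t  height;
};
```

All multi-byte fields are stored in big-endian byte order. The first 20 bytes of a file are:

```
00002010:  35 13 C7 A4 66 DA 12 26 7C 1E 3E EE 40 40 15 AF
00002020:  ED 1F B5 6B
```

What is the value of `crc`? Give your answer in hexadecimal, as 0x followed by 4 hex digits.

`crc` follows `size` (4 B), `capacity` (2 B), `index` (8 B), so it starts at offset 4 + 2 + 8 = 14 and occupies 2 bytes.
Bytes at offsets 14..15: 15 AF.
In big-endian order the high byte comes first in memory.
The bytes are already most-significant first: 0x15AF.

0x15AF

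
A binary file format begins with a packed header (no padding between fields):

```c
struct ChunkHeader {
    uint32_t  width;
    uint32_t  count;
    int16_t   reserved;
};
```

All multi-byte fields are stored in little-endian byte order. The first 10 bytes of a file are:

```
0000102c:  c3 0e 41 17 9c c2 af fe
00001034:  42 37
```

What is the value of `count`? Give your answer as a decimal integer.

4272931484

`count` follows `width` (4 bytes), so it starts at byte offset 4 and occupies 4 bytes.
Bytes at offsets 4..7: 9C C2 AF FE.
In little-endian order the low byte comes first in memory.
Reassemble most-significant byte first: FE AF C2 9C → 0xFEAFC29C.
0xFEAFC29C = 4272931484.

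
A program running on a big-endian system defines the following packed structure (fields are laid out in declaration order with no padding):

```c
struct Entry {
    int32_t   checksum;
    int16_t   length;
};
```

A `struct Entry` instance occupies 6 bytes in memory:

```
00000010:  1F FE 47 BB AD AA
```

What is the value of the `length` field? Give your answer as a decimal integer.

`length` follows `checksum` (4 bytes), so it starts at byte offset 4 and occupies 2 bytes.
Bytes at offsets 4..5: AD AA.
Big-endian: lowest address holds the most-significant byte.
The bytes are already most-significant first: 0xADAA.
Top bit is set, so as a signed 16-bit value this is 0xADAA − 2^16 = -21078.

-21078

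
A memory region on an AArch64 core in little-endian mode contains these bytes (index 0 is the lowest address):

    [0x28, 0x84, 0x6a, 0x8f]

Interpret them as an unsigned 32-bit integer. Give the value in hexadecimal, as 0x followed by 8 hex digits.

In little-endian order the low byte comes first in memory.
Reassemble most-significant byte first: 8F 6A 84 28 → 0x8F6A8428.

0x8F6A8428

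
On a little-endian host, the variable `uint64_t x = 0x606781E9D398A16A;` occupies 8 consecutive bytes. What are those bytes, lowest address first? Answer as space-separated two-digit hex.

6A A1 98 D3 E9 81 67 60

Split into bytes (most-significant first): 60 67 81 E9 D3 98 A1 6A.
Little-endian: lowest address holds the least-significant byte.
So at ascending addresses the bytes are 6A A1 98 D3 E9 81 67 60.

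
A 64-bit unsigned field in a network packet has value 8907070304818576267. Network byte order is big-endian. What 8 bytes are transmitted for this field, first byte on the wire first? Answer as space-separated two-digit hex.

8907070304818576267 in hexadecimal, padded to 64 bits, is 0x7B9C454024243B8B.
Split into bytes (most-significant first): 7B 9C 45 40 24 24 3B 8B.
Big-endian: lowest address holds the most-significant byte.
So the memory order matches the most-significant-first order: 7B 9C 45 40 24 24 3B 8B.

7B 9C 45 40 24 24 3B 8B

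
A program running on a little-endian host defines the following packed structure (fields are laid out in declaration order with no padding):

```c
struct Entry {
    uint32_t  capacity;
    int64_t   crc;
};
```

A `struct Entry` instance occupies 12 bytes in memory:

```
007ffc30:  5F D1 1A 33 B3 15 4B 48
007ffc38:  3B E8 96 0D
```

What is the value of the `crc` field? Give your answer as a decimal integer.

979225310313256371

`crc` follows `capacity` (4 bytes), so it starts at byte offset 4 and occupies 8 bytes.
Bytes at offsets 4..11: B3 15 4B 48 3B E8 96 0D.
Little-endian stores the least-significant byte at the lowest address.
Reassemble most-significant byte first: 0D 96 E8 3B 48 4B 15 B3 → 0x0D96E83B484B15B3.
0x0D96E83B484B15B3 = 979225310313256371.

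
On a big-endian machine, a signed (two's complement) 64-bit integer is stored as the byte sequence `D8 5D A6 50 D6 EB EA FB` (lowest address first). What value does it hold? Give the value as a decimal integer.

Big-endian: lowest address holds the most-significant byte.
The bytes are already most-significant first: 0xD85DA650D6EBEAFB.
Top bit is set, so as a signed 64-bit value this is 0xD85DA650D6EBEAFB − 2^64 = -2855943722549646597.

-2855943722549646597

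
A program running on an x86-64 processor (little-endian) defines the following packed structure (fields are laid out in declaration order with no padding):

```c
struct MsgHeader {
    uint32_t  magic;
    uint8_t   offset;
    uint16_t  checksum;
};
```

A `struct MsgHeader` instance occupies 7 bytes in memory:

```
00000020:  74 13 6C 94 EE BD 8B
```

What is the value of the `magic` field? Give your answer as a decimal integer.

`magic` is the first field, at byte offset 0, occupying 4 bytes.
Bytes at offsets 0..3: 74 13 6C 94.
Little-endian stores the least-significant byte at the lowest address.
Reassemble most-significant byte first: 94 6C 13 74 → 0x946C1374.
0x946C1374 = 2490110836.

2490110836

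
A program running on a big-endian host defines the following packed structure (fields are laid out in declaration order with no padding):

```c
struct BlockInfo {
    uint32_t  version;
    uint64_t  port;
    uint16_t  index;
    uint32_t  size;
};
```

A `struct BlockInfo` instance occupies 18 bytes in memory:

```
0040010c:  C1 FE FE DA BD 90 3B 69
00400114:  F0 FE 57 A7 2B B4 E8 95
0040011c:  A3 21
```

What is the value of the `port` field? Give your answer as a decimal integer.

`port` follows `version` (4 bytes), so it starts at byte offset 4 and occupies 8 bytes.
Bytes at offsets 4..11: BD 90 3B 69 F0 FE 57 A7.
Big-endian: lowest address holds the most-significant byte.
The bytes are already most-significant first: 0xBD903B69F0FE57A7.
0xBD903B69F0FE57A7 = 13659482996015519655.

13659482996015519655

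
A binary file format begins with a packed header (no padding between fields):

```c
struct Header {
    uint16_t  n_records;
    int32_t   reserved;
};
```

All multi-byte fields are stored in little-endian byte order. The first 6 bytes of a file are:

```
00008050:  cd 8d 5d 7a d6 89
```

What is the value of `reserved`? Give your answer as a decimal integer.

`reserved` follows `n_records` (2 bytes), so it starts at byte offset 2 and occupies 4 bytes.
Bytes at offsets 2..5: 5D 7A D6 89.
In little-endian order the low byte comes first in memory.
Reassemble most-significant byte first: 89 D6 7A 5D → 0x89D67A5D.
Top bit is set, so as a signed 32-bit value this is 0x89D67A5D − 2^32 = -1982432675.

-1982432675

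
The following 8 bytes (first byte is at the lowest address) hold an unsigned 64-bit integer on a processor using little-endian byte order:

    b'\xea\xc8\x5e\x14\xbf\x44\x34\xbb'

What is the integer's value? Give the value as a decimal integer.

Little-endian stores the least-significant byte at the lowest address.
Reassemble most-significant byte first: BB 34 44 BF 14 5E C8 EA → 0xBB3444BF145EC8EA.
0xBB3444BF145EC8EA = 13489482371352676586.

13489482371352676586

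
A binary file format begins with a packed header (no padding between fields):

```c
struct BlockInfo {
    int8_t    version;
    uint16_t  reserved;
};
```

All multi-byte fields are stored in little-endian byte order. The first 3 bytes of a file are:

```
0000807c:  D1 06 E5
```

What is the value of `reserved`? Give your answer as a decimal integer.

`reserved` follows `version` (1 byte), so it starts at byte offset 1 and occupies 2 bytes.
Bytes at offsets 1..2: 06 E5.
Little-endian: lowest address holds the least-significant byte.
Reassemble most-significant byte first: E5 06 → 0xE506.
0xE506 = 58630.

58630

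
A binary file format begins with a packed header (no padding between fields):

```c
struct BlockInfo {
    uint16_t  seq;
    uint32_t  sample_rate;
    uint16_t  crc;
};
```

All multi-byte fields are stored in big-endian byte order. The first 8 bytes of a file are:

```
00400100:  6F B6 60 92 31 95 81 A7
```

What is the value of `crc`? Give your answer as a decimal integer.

`crc` follows `seq` (2 B), `sample_rate` (4 B), so it starts at offset 2 + 4 = 6 and occupies 2 bytes.
Bytes at offsets 6..7: 81 A7.
Big-endian stores the most-significant byte at the lowest address.
The bytes are already most-significant first: 0x81A7.
0x81A7 = 33191.

33191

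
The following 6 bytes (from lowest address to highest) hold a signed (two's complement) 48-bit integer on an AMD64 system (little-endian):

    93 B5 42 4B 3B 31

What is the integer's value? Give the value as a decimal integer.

54130735494547

Little-endian stores the least-significant byte at the lowest address.
Reassemble most-significant byte first: 31 3B 4B 42 B5 93 → 0x313B4B42B593.
0x313B4B42B593 = 54130735494547.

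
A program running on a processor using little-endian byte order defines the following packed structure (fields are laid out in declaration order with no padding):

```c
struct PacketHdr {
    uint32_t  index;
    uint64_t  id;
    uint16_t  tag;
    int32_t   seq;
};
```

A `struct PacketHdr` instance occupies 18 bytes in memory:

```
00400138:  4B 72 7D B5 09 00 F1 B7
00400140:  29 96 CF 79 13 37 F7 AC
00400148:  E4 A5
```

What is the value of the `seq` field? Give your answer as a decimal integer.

-1511740169

`seq` follows `index` (4 B), `id` (8 B), `tag` (2 B), so it starts at offset 4 + 8 + 2 = 14 and occupies 4 bytes.
Bytes at offsets 14..17: F7 AC E4 A5.
In little-endian order the low byte comes first in memory.
Reassemble most-significant byte first: A5 E4 AC F7 → 0xA5E4ACF7.
Top bit is set, so as a signed 32-bit value this is 0xA5E4ACF7 − 2^32 = -1511740169.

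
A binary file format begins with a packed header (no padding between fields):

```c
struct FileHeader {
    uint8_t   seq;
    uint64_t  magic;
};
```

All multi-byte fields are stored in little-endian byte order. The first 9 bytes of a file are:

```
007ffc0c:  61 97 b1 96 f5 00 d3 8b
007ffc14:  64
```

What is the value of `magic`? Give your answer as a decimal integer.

7245116426629329303

`magic` follows `seq` (1 byte), so it starts at byte offset 1 and occupies 8 bytes.
Bytes at offsets 1..8: 97 B1 96 F5 00 D3 8B 64.
Little-endian: lowest address holds the least-significant byte.
Reassemble most-significant byte first: 64 8B D3 00 F5 96 B1 97 → 0x648BD300F596B197.
0x648BD300F596B197 = 7245116426629329303.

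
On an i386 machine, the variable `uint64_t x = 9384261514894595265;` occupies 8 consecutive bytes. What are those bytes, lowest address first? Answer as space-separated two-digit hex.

C1 54 A9 BA 20 98 3B 82

9384261514894595265 in hexadecimal, padded to 64 bits, is 0x823B9820BAA954C1.
Split into bytes (most-significant first): 82 3B 98 20 BA A9 54 C1.
In little-endian order the low byte comes first in memory.
So at ascending addresses the bytes are C1 54 A9 BA 20 98 3B 82.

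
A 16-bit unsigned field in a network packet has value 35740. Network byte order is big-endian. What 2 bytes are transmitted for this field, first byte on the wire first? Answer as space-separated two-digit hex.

8B 9C

35740 in hexadecimal, padded to 16 bits, is 0x8B9C.
Split into bytes (most-significant first): 8B 9C.
In big-endian order the high byte comes first in memory.
So the memory order matches the most-significant-first order: 8B 9C.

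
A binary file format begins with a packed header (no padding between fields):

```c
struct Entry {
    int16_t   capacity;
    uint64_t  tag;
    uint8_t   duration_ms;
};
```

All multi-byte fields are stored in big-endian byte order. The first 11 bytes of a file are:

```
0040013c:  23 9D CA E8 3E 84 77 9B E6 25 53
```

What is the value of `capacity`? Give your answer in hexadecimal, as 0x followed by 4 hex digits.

0x239D

`capacity` is the first field, at byte offset 0, occupying 2 bytes.
Bytes at offsets 0..1: 23 9D.
Big-endian stores the most-significant byte at the lowest address.
The bytes are already most-significant first: 0x239D.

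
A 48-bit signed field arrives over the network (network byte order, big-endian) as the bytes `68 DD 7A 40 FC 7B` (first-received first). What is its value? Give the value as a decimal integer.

Big-endian stores the most-significant byte at the lowest address.
The bytes are already most-significant first: 0x68DD7A40FC7B.
0x68DD7A40FC7B = 115300448140411.

115300448140411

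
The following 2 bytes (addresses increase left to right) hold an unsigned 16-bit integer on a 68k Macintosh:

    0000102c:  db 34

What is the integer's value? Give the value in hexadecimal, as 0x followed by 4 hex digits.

0xDB34

In big-endian order the high byte comes first in memory.
The bytes are already most-significant first: 0xDB34.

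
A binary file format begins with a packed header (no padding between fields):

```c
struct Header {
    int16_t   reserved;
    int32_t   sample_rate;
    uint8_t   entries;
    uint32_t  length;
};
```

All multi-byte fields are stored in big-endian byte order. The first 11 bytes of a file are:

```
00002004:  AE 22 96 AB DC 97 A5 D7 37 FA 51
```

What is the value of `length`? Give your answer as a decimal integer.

3610770001

`length` follows `reserved` (2 B), `sample_rate` (4 B), `entries` (1 B), so it starts at offset 2 + 4 + 1 = 7 and occupies 4 bytes.
Bytes at offsets 7..10: D7 37 FA 51.
In big-endian order the high byte comes first in memory.
The bytes are already most-significant first: 0xD737FA51.
0xD737FA51 = 3610770001.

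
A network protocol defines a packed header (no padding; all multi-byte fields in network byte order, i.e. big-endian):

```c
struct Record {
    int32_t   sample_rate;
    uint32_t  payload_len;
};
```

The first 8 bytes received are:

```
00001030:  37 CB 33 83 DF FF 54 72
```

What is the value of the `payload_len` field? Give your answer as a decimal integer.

`payload_len` follows `sample_rate` (4 bytes), so it starts at byte offset 4 and occupies 4 bytes.
Bytes at offsets 4..7: DF FF 54 72.
In big-endian order the high byte comes first in memory.
The bytes are already most-significant first: 0xDFFF5472.
0xDFFF5472 = 3758052466.

3758052466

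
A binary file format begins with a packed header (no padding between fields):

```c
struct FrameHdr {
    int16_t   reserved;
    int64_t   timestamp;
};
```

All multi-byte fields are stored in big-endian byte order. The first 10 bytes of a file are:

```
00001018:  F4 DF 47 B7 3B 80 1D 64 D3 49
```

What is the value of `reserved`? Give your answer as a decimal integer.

-2849

`reserved` is the first field, at byte offset 0, occupying 2 bytes.
Bytes at offsets 0..1: F4 DF.
Big-endian: lowest address holds the most-significant byte.
The bytes are already most-significant first: 0xF4DF.
Top bit is set, so as a signed 16-bit value this is 0xF4DF − 2^16 = -2849.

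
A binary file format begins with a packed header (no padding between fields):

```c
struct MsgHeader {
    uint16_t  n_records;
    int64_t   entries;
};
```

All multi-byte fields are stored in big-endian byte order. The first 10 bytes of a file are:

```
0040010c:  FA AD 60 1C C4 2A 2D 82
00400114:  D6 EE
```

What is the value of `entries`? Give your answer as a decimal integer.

6925626012420200174

`entries` follows `n_records` (2 bytes), so it starts at byte offset 2 and occupies 8 bytes.
Bytes at offsets 2..9: 60 1C C4 2A 2D 82 D6 EE.
Big-endian stores the most-significant byte at the lowest address.
The bytes are already most-significant first: 0x601CC42A2D82D6EE.
0x601CC42A2D82D6EE = 6925626012420200174.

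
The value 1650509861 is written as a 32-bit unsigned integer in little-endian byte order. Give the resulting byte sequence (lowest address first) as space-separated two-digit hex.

1650509861 in hexadecimal, padded to 32 bits, is 0x6260C825.
Split into bytes (most-significant first): 62 60 C8 25.
In little-endian order the low byte comes first in memory.
So at ascending addresses the bytes are 25 C8 60 62.

25 C8 60 62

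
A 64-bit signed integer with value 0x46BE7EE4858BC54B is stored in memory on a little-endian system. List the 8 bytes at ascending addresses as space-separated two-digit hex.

4B C5 8B 85 E4 7E BE 46

Split into bytes (most-significant first): 46 BE 7E E4 85 8B C5 4B.
Little-endian stores the least-significant byte at the lowest address.
So at ascending addresses the bytes are 4B C5 8B 85 E4 7E BE 46.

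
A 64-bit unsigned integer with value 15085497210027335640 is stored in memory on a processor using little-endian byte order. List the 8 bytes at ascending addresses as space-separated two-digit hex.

D8 5F D3 3F C9 73 5A D1

15085497210027335640 in hexadecimal, padded to 64 bits, is 0xD15A73C93FD35FD8.
Split into bytes (most-significant first): D1 5A 73 C9 3F D3 5F D8.
Little-endian stores the least-significant byte at the lowest address.
So at ascending addresses the bytes are D8 5F D3 3F C9 73 5A D1.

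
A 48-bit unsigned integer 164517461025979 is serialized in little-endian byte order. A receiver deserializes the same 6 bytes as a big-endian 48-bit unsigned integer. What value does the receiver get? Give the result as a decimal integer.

206591461990549

164517461025979 in 48-bit hexadecimal is 0x95A0B4D2E4BB.
Stored little-endian, the bytes at ascending addresses are BB E4 D2 B4 A0 95.
Read back as big-endian, the last byte is least significant, giving 0xBBE4D2B4A095.
0xBBE4D2B4A095 = 206591461990549.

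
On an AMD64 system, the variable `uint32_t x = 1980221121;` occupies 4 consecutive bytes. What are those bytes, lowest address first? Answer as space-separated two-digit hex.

1980221121 in hexadecimal, padded to 32 bits, is 0x7607C6C1.
Split into bytes (most-significant first): 76 07 C6 C1.
Little-endian stores the least-significant byte at the lowest address.
So at ascending addresses the bytes are C1 C6 07 76.

C1 C6 07 76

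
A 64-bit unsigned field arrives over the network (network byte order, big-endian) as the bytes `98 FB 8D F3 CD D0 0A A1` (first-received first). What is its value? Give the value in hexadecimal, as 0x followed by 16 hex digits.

0x98FB8DF3CDD00AA1

Big-endian stores the most-significant byte at the lowest address.
The bytes are already most-significant first: 0x98FB8DF3CDD00AA1.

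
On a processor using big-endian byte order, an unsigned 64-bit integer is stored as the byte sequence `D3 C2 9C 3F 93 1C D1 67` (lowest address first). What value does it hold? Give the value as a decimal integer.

15258930284349673831

Big-endian: lowest address holds the most-significant byte.
The bytes are already most-significant first: 0xD3C29C3F931CD167.
0xD3C29C3F931CD167 = 15258930284349673831.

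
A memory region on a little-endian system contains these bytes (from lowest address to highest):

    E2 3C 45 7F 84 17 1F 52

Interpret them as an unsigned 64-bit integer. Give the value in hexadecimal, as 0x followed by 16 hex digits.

Little-endian: lowest address holds the least-significant byte.
Reassemble most-significant byte first: 52 1F 17 84 7F 45 3C E2 → 0x521F17847F453CE2.

0x521F17847F453CE2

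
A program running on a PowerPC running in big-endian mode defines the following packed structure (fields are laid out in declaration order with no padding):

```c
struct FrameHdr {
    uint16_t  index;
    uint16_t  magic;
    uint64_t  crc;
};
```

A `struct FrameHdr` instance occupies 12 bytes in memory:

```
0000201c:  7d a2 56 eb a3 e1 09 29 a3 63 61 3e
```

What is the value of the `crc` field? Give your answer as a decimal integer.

`crc` follows `index` (2 B), `magic` (2 B), so it starts at offset 2 + 2 = 4 and occupies 8 bytes.
Bytes at offsets 4..11: A3 E1 09 29 A3 63 61 3E.
Big-endian: lowest address holds the most-significant byte.
The bytes are already most-significant first: 0xA3E10929A363613E.
0xA3E10929A363613E = 11808729772381659454.

11808729772381659454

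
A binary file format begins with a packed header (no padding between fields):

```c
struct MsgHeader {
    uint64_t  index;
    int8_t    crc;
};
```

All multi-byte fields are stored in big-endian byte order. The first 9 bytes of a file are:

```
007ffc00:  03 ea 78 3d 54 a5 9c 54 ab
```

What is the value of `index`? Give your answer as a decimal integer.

282170131472555092

`index` is the first field, at byte offset 0, occupying 8 bytes.
Bytes at offsets 0..7: 03 EA 78 3D 54 A5 9C 54.
In big-endian order the high byte comes first in memory.
The bytes are already most-significant first: 0x03EA783D54A59C54.
0x03EA783D54A59C54 = 282170131472555092.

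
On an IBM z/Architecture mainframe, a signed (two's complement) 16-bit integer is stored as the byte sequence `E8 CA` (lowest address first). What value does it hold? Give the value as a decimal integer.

-5942

In big-endian order the high byte comes first in memory.
The bytes are already most-significant first: 0xE8CA.
Top bit is set, so as a signed 16-bit value this is 0xE8CA − 2^16 = -5942.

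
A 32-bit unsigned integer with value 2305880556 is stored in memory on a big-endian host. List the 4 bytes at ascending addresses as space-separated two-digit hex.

2305880556 in hexadecimal, padded to 32 bits, is 0x8970F1EC.
Split into bytes (most-significant first): 89 70 F1 EC.
Big-endian stores the most-significant byte at the lowest address.
So the memory order matches the most-significant-first order: 89 70 F1 EC.

89 70 F1 EC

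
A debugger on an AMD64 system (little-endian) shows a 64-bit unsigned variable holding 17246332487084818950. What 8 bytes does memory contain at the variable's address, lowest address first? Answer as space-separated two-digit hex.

06 42 F8 A2 05 48 57 EF

17246332487084818950 in hexadecimal, padded to 64 bits, is 0xEF574805A2F84206.
Split into bytes (most-significant first): EF 57 48 05 A2 F8 42 06.
Little-endian: lowest address holds the least-significant byte.
So at ascending addresses the bytes are 06 42 F8 A2 05 48 57 EF.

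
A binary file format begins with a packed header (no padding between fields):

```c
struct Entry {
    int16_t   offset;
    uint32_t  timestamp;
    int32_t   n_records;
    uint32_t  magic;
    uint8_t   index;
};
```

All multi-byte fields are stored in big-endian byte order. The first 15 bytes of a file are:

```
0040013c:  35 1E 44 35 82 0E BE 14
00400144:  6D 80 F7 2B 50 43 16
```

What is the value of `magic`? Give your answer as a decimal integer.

`magic` follows `offset` (2 B), `timestamp` (4 B), `n_records` (4 B), so it starts at offset 2 + 4 + 4 = 10 and occupies 4 bytes.
Bytes at offsets 10..13: F7 2B 50 43.
Big-endian stores the most-significant byte at the lowest address.
The bytes are already most-significant first: 0xF72B5043.
0xF72B5043 = 4146810947.

4146810947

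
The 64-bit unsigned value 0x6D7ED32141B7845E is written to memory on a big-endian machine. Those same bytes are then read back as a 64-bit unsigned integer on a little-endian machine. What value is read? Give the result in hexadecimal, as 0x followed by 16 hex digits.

Stored big-endian, the bytes at ascending addresses are 6D 7E D3 21 41 B7 84 5E.
Read back as little-endian, the first byte is least significant, giving 0x5E84B74121D37E6D.

0x5E84B74121D37E6D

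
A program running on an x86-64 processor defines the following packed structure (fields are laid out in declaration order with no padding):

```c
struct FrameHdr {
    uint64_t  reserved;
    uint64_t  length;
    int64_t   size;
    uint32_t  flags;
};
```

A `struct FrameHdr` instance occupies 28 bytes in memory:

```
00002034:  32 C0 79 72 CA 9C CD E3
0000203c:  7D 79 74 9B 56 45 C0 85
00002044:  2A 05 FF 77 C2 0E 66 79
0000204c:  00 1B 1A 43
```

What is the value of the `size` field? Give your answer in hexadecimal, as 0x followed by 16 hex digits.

0x79660EC277FF052A

`size` follows `reserved` (8 B), `length` (8 B), so it starts at offset 8 + 8 = 16 and occupies 8 bytes.
Bytes at offsets 16..23: 2A 05 FF 77 C2 0E 66 79.
Little-endian: lowest address holds the least-significant byte.
Reassemble most-significant byte first: 79 66 0E C2 77 FF 05 2A → 0x79660EC277FF052A.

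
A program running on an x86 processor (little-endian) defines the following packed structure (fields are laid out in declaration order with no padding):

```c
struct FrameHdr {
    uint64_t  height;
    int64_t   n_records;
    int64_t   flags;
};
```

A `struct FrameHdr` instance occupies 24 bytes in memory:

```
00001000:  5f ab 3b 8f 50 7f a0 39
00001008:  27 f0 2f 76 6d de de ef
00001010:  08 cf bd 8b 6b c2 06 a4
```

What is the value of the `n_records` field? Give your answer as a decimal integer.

-1162247092099354585

`n_records` follows `height` (8 bytes), so it starts at byte offset 8 and occupies 8 bytes.
Bytes at offsets 8..15: 27 F0 2F 76 6D DE DE EF.
In little-endian order the low byte comes first in memory.
Reassemble most-significant byte first: EF DE DE 6D 76 2F F0 27 → 0xEFDEDE6D762FF027.
Top bit is set, so as a signed 64-bit value this is 0xEFDEDE6D762FF027 − 2^64 = -1162247092099354585.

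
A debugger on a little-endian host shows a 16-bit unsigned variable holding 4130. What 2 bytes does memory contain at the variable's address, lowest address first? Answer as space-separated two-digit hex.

22 10

4130 in hexadecimal, padded to 16 bits, is 0x1022.
Split into bytes (most-significant first): 10 22.
In little-endian order the low byte comes first in memory.
So at ascending addresses the bytes are 22 10.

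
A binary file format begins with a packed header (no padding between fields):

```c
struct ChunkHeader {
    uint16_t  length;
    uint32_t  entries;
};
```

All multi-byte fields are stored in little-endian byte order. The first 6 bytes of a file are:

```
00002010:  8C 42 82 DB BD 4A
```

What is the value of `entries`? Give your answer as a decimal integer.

`entries` follows `length` (2 bytes), so it starts at byte offset 2 and occupies 4 bytes.
Bytes at offsets 2..5: 82 DB BD 4A.
Little-endian: lowest address holds the least-significant byte.
Reassemble most-significant byte first: 4A BD DB 82 → 0x4ABDDB82.
0x4ABDDB82 = 1253956482.

1253956482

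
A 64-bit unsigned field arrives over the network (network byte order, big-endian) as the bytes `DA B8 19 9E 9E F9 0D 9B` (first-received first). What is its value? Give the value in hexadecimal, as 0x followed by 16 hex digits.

0xDAB8199E9EF90D9B

Big-endian: lowest address holds the most-significant byte.
The bytes are already most-significant first: 0xDAB8199E9EF90D9B.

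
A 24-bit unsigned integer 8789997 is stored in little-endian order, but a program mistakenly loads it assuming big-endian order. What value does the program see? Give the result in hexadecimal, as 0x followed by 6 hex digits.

8789997 in 24-bit hexadecimal is 0x861FED.
Stored little-endian, the bytes at ascending addresses are ED 1F 86.
Read back as big-endian, the last byte is least significant, giving 0xED1F86.

0xED1F86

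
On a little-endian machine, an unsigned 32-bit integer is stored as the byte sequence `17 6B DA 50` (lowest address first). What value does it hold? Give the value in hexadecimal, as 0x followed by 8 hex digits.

Little-endian stores the least-significant byte at the lowest address.
Reassemble most-significant byte first: 50 DA 6B 17 → 0x50DA6B17.

0x50DA6B17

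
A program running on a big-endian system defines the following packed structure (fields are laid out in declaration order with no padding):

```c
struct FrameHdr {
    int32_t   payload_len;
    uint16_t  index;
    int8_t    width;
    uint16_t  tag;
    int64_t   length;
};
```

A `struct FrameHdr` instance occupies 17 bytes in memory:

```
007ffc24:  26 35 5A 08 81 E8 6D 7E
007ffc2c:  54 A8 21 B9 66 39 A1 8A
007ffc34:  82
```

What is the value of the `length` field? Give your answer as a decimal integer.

`length` follows `payload_len` (4 B), `index` (2 B), `width` (1 B), `tag` (2 B), so it starts at offset 4 + 2 + 1 + 2 = 9 and occupies 8 bytes.
Bytes at offsets 9..16: A8 21 B9 66 39 A1 8A 82.
Big-endian: lowest address holds the most-significant byte.
The bytes are already most-significant first: 0xA821B96639A18A82.
Top bit is set, so as a signed 64-bit value this is 0xA821B96639A18A82 − 2^64 = -6331575752401515902.

-6331575752401515902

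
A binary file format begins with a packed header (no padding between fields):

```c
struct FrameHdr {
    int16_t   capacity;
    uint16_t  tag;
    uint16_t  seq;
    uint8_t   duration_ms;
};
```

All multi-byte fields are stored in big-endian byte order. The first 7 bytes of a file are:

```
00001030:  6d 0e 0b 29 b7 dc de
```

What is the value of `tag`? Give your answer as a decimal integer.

`tag` follows `capacity` (2 bytes), so it starts at byte offset 2 and occupies 2 bytes.
Bytes at offsets 2..3: 0B 29.
Big-endian stores the most-significant byte at the lowest address.
The bytes are already most-significant first: 0x0B29.
0x0B29 = 2857.

2857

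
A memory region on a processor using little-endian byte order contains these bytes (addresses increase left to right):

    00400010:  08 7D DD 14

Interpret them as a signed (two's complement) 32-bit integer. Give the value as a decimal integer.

In little-endian order the low byte comes first in memory.
Reassemble most-significant byte first: 14 DD 7D 08 → 0x14DD7D08.
0x14DD7D08 = 350059784.

350059784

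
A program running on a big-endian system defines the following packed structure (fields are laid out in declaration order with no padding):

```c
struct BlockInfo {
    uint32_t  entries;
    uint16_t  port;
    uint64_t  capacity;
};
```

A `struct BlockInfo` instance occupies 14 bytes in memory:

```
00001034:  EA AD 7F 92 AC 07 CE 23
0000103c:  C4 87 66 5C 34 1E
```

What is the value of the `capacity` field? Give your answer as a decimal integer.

`capacity` follows `entries` (4 B), `port` (2 B), so it starts at offset 4 + 2 = 6 and occupies 8 bytes.
Bytes at offsets 6..13: CE 23 C4 87 66 5C 34 1E.
Big-endian: lowest address holds the most-significant byte.
The bytes are already most-significant first: 0xCE23C487665C341E.
0xCE23C487665C341E = 14853932081814975518.

14853932081814975518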